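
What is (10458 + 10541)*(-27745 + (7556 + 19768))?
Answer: -8840579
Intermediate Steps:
(10458 + 10541)*(-27745 + (7556 + 19768)) = 20999*(-27745 + 27324) = 20999*(-421) = -8840579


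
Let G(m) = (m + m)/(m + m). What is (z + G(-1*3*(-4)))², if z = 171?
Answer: 29584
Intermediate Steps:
G(m) = 1 (G(m) = (2*m)/((2*m)) = (2*m)*(1/(2*m)) = 1)
(z + G(-1*3*(-4)))² = (171 + 1)² = 172² = 29584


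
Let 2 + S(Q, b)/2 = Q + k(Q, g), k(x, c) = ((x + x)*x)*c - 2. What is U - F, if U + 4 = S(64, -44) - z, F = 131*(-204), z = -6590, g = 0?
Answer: 33430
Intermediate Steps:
k(x, c) = -2 + 2*c*x**2 (k(x, c) = ((2*x)*x)*c - 2 = (2*x**2)*c - 2 = 2*c*x**2 - 2 = -2 + 2*c*x**2)
S(Q, b) = -8 + 2*Q (S(Q, b) = -4 + 2*(Q + (-2 + 2*0*Q**2)) = -4 + 2*(Q + (-2 + 0)) = -4 + 2*(Q - 2) = -4 + 2*(-2 + Q) = -4 + (-4 + 2*Q) = -8 + 2*Q)
F = -26724
U = 6706 (U = -4 + ((-8 + 2*64) - 1*(-6590)) = -4 + ((-8 + 128) + 6590) = -4 + (120 + 6590) = -4 + 6710 = 6706)
U - F = 6706 - 1*(-26724) = 6706 + 26724 = 33430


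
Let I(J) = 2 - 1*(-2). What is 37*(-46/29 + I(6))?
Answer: 2590/29 ≈ 89.310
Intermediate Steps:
I(J) = 4 (I(J) = 2 + 2 = 4)
37*(-46/29 + I(6)) = 37*(-46/29 + 4) = 37*(70/29) = 2590/29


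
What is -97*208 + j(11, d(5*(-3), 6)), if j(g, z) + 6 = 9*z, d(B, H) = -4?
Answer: -20218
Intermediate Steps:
j(g, z) = -6 + 9*z
-97*208 + j(11, d(5*(-3), 6)) = -97*208 + (-6 + 9*(-4)) = -20176 + (-6 - 36) = -20176 - 42 = -20218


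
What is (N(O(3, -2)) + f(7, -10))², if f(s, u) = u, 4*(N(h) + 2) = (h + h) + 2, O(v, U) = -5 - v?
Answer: 961/4 ≈ 240.25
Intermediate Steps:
N(h) = -3/2 + h/2 (N(h) = -2 + ((h + h) + 2)/4 = -2 + (2*h + 2)/4 = -2 + (2 + 2*h)/4 = -2 + (½ + h/2) = -3/2 + h/2)
(N(O(3, -2)) + f(7, -10))² = ((-3/2 + (-5 - 1*3)/2) - 10)² = ((-3/2 + (-5 - 3)/2) - 10)² = ((-3/2 + (½)*(-8)) - 10)² = ((-3/2 - 4) - 10)² = (-11/2 - 10)² = (-31/2)² = 961/4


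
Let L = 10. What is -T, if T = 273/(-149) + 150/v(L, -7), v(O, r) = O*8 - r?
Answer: 467/4321 ≈ 0.10808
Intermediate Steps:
v(O, r) = -r + 8*O (v(O, r) = 8*O - r = -r + 8*O)
T = -467/4321 (T = 273/(-149) + 150/(-1*(-7) + 8*10) = 273*(-1/149) + 150/(7 + 80) = -273/149 + 150/87 = -273/149 + 150*(1/87) = -273/149 + 50/29 = -467/4321 ≈ -0.10808)
-T = -1*(-467/4321) = 467/4321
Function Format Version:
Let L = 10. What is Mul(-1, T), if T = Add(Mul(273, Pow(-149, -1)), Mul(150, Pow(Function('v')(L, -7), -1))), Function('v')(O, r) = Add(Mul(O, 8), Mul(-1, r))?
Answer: Rational(467, 4321) ≈ 0.10808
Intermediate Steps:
Function('v')(O, r) = Add(Mul(-1, r), Mul(8, O)) (Function('v')(O, r) = Add(Mul(8, O), Mul(-1, r)) = Add(Mul(-1, r), Mul(8, O)))
T = Rational(-467, 4321) (T = Add(Mul(273, Pow(-149, -1)), Mul(150, Pow(Add(Mul(-1, -7), Mul(8, 10)), -1))) = Add(Mul(273, Rational(-1, 149)), Mul(150, Pow(Add(7, 80), -1))) = Add(Rational(-273, 149), Mul(150, Pow(87, -1))) = Add(Rational(-273, 149), Mul(150, Rational(1, 87))) = Add(Rational(-273, 149), Rational(50, 29)) = Rational(-467, 4321) ≈ -0.10808)
Mul(-1, T) = Mul(-1, Rational(-467, 4321)) = Rational(467, 4321)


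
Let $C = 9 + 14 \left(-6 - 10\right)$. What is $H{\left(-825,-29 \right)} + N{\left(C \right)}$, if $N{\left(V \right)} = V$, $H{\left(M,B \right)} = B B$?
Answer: $626$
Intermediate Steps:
$H{\left(M,B \right)} = B^{2}$
$C = -215$ ($C = 9 + 14 \left(-16\right) = 9 - 224 = -215$)
$H{\left(-825,-29 \right)} + N{\left(C \right)} = \left(-29\right)^{2} - 215 = 841 - 215 = 626$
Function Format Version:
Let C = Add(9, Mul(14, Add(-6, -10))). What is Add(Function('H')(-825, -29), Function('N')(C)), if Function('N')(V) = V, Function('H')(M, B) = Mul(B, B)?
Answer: 626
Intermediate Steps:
Function('H')(M, B) = Pow(B, 2)
C = -215 (C = Add(9, Mul(14, -16)) = Add(9, -224) = -215)
Add(Function('H')(-825, -29), Function('N')(C)) = Add(Pow(-29, 2), -215) = Add(841, -215) = 626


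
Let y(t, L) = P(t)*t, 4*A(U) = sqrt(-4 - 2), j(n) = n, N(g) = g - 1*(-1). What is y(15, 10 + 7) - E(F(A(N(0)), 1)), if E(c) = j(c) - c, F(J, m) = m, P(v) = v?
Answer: 225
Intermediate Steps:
N(g) = 1 + g (N(g) = g + 1 = 1 + g)
A(U) = I*sqrt(6)/4 (A(U) = sqrt(-4 - 2)/4 = sqrt(-6)/4 = (I*sqrt(6))/4 = I*sqrt(6)/4)
y(t, L) = t**2 (y(t, L) = t*t = t**2)
E(c) = 0 (E(c) = c - c = 0)
y(15, 10 + 7) - E(F(A(N(0)), 1)) = 15**2 - 1*0 = 225 + 0 = 225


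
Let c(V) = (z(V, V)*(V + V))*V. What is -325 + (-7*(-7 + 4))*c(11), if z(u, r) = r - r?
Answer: -325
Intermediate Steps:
z(u, r) = 0
c(V) = 0 (c(V) = (0*(V + V))*V = (0*(2*V))*V = 0*V = 0)
-325 + (-7*(-7 + 4))*c(11) = -325 - 7*(-7 + 4)*0 = -325 - 7*(-3)*0 = -325 + 21*0 = -325 + 0 = -325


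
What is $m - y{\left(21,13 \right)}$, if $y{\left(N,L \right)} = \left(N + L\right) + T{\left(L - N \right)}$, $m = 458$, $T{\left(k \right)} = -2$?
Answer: $426$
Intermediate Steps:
$y{\left(N,L \right)} = -2 + L + N$ ($y{\left(N,L \right)} = \left(N + L\right) - 2 = \left(L + N\right) - 2 = -2 + L + N$)
$m - y{\left(21,13 \right)} = 458 - \left(-2 + 13 + 21\right) = 458 - 32 = 426$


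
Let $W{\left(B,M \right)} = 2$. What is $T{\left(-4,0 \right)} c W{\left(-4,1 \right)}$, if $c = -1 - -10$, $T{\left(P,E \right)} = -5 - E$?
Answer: $-90$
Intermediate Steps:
$c = 9$ ($c = -1 + 10 = 9$)
$T{\left(-4,0 \right)} c W{\left(-4,1 \right)} = \left(-5 - 0\right) 9 \cdot 2 = \left(-5 + 0\right) 9 \cdot 2 = \left(-5\right) 9 \cdot 2 = \left(-45\right) 2 = -90$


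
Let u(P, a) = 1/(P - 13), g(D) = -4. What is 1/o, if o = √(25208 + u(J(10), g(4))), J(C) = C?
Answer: √226869/75623 ≈ 0.0062985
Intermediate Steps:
u(P, a) = 1/(-13 + P)
o = √226869/3 (o = √(25208 + 1/(-13 + 10)) = √(25208 + 1/(-3)) = √(25208 - ⅓) = √(75623/3) = √226869/3 ≈ 158.77)
1/o = 1/(√226869/3) = √226869/75623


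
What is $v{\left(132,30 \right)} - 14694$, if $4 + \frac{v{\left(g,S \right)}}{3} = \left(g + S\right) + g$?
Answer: $-13824$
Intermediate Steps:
$v{\left(g,S \right)} = -12 + 3 S + 6 g$ ($v{\left(g,S \right)} = -12 + 3 \left(\left(g + S\right) + g\right) = -12 + 3 \left(\left(S + g\right) + g\right) = -12 + 3 \left(S + 2 g\right) = -12 + \left(3 S + 6 g\right) = -12 + 3 S + 6 g$)
$v{\left(132,30 \right)} - 14694 = \left(-12 + 3 \cdot 30 + 6 \cdot 132\right) - 14694 = \left(-12 + 90 + 792\right) - 14694 = 870 - 14694 = -13824$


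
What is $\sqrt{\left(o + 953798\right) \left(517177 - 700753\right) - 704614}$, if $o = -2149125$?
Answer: $\sqrt{219432644738} \approx 4.6844 \cdot 10^{5}$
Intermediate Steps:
$\sqrt{\left(o + 953798\right) \left(517177 - 700753\right) - 704614} = \sqrt{\left(-2149125 + 953798\right) \left(517177 - 700753\right) - 704614} = \sqrt{\left(-1195327\right) \left(-183576\right) - 704614} = \sqrt{219433349352 - 704614} = \sqrt{219432644738}$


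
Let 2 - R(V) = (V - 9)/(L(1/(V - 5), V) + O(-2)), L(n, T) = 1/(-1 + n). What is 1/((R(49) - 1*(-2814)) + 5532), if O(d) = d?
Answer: 13/108696 ≈ 0.00011960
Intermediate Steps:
R(V) = 2 - (-9 + V)/(-2 + 1/(-1 + 1/(-5 + V))) (R(V) = 2 - (V - 9)/(1/(-1 + 1/(V - 5)) - 2) = 2 - (-9 + V)/(1/(-1 + 1/(-5 + V)) - 2) = 2 - (-9 + V)/(-2 + 1/(-1 + 1/(-5 + V))))
1/((R(49) - 1*(-2814)) + 5532) = 1/(((20 + 49² - 9*49)/(-17 + 3*49) - 1*(-2814)) + 5532) = 1/(((20 + 2401 - 441)/(-17 + 147) + 2814) + 5532) = 1/((1980/130 + 2814) + 5532) = 1/(((1/130)*1980 + 2814) + 5532) = 1/((198/13 + 2814) + 5532) = 1/(36780/13 + 5532) = 1/(108696/13) = 13/108696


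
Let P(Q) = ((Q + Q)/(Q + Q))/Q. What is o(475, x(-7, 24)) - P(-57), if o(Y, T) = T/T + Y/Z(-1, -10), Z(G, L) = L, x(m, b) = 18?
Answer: -5299/114 ≈ -46.482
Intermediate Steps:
o(Y, T) = 1 - Y/10 (o(Y, T) = T/T + Y/(-10) = 1 + Y*(-1/10) = 1 - Y/10)
P(Q) = 1/Q (P(Q) = ((2*Q)/((2*Q)))/Q = ((2*Q)*(1/(2*Q)))/Q = 1/Q)
o(475, x(-7, 24)) - P(-57) = (1 - 1/10*475) - 1/(-57) = (1 - 95/2) - 1*(-1/57) = -93/2 + 1/57 = -5299/114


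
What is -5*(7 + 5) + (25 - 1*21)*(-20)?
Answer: -140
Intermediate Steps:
-5*(7 + 5) + (25 - 1*21)*(-20) = -5*12 + (25 - 21)*(-20) = -60 + 4*(-20) = -60 - 80 = -140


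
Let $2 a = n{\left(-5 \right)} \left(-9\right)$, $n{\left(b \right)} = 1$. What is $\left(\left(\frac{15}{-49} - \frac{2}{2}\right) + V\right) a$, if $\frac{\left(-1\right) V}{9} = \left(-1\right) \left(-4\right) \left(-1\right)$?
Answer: $- \frac{7650}{49} \approx -156.12$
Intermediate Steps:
$a = - \frac{9}{2}$ ($a = \frac{1 \left(-9\right)}{2} = \frac{1}{2} \left(-9\right) = - \frac{9}{2} \approx -4.5$)
$V = 36$ ($V = - 9 \left(-1\right) \left(-4\right) \left(-1\right) = - 9 \cdot 4 \left(-1\right) = \left(-9\right) \left(-4\right) = 36$)
$\left(\left(\frac{15}{-49} - \frac{2}{2}\right) + V\right) a = \left(\left(\frac{15}{-49} - \frac{2}{2}\right) + 36\right) \left(- \frac{9}{2}\right) = \left(\left(15 \left(- \frac{1}{49}\right) - 1\right) + 36\right) \left(- \frac{9}{2}\right) = \left(\left(- \frac{15}{49} - 1\right) + 36\right) \left(- \frac{9}{2}\right) = \left(- \frac{64}{49} + 36\right) \left(- \frac{9}{2}\right) = \frac{1700}{49} \left(- \frac{9}{2}\right) = - \frac{7650}{49}$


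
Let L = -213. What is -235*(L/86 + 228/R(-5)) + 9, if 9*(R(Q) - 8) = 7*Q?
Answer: -39590247/3182 ≈ -12442.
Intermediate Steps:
R(Q) = 8 + 7*Q/9 (R(Q) = 8 + (7*Q)/9 = 8 + 7*Q/9)
-235*(L/86 + 228/R(-5)) + 9 = -235*(-213/86 + 228/(8 + (7/9)*(-5))) + 9 = -235*(-213*1/86 + 228/(8 - 35/9)) + 9 = -235*(-213/86 + 228/(37/9)) + 9 = -235*(-213/86 + 228*(9/37)) + 9 = -235*(-213/86 + 2052/37) + 9 = -235*168591/3182 + 9 = -39618885/3182 + 9 = -39590247/3182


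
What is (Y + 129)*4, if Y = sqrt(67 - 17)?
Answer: 516 + 20*sqrt(2) ≈ 544.28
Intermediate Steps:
Y = 5*sqrt(2) (Y = sqrt(50) = 5*sqrt(2) ≈ 7.0711)
(Y + 129)*4 = (5*sqrt(2) + 129)*4 = (129 + 5*sqrt(2))*4 = 516 + 20*sqrt(2)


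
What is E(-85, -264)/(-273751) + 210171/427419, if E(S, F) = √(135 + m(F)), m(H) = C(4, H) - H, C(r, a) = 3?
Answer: 70057/142473 - √402/273751 ≈ 0.49165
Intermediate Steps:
m(H) = 3 - H
E(S, F) = √(138 - F) (E(S, F) = √(135 + (3 - F)) = √(138 - F))
E(-85, -264)/(-273751) + 210171/427419 = √(138 - 1*(-264))/(-273751) + 210171/427419 = √(138 + 264)*(-1/273751) + 210171*(1/427419) = √402*(-1/273751) + 70057/142473 = -√402/273751 + 70057/142473 = 70057/142473 - √402/273751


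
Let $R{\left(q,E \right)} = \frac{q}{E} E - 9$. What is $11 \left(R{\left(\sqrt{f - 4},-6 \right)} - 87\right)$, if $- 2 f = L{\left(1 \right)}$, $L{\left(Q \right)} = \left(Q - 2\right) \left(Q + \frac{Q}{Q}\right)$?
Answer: $-1056 + 11 i \sqrt{3} \approx -1056.0 + 19.053 i$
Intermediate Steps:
$L{\left(Q \right)} = \left(1 + Q\right) \left(-2 + Q\right)$ ($L{\left(Q \right)} = \left(-2 + Q\right) \left(Q + 1\right) = \left(-2 + Q\right) \left(1 + Q\right) = \left(1 + Q\right) \left(-2 + Q\right)$)
$f = 1$ ($f = - \frac{-2 + 1^{2} - 1}{2} = - \frac{-2 + 1 - 1}{2} = \left(- \frac{1}{2}\right) \left(-2\right) = 1$)
$R{\left(q,E \right)} = -9 + q$ ($R{\left(q,E \right)} = q - 9 = -9 + q$)
$11 \left(R{\left(\sqrt{f - 4},-6 \right)} - 87\right) = 11 \left(\left(-9 + \sqrt{1 - 4}\right) - 87\right) = 11 \left(\left(-9 + \sqrt{-3}\right) - 87\right) = 11 \left(\left(-9 + i \sqrt{3}\right) - 87\right) = 11 \left(-96 + i \sqrt{3}\right) = -1056 + 11 i \sqrt{3}$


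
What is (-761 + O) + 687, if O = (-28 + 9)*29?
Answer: -625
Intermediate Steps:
O = -551 (O = -19*29 = -551)
(-761 + O) + 687 = (-761 - 551) + 687 = -1312 + 687 = -625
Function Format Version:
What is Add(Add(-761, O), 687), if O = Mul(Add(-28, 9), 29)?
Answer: -625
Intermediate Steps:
O = -551 (O = Mul(-19, 29) = -551)
Add(Add(-761, O), 687) = Add(Add(-761, -551), 687) = Add(-1312, 687) = -625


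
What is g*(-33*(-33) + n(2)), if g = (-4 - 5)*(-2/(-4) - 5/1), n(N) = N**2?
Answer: 88533/2 ≈ 44267.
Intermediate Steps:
g = 81/2 (g = -9*(-2*(-1/4) - 5*1) = -9*(1/2 - 5) = -9*(-9/2) = 81/2 ≈ 40.500)
g*(-33*(-33) + n(2)) = 81*(-33*(-33) + 2**2)/2 = 81*(1089 + 4)/2 = (81/2)*1093 = 88533/2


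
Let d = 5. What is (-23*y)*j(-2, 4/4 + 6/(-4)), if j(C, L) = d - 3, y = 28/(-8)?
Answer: 161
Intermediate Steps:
y = -7/2 (y = 28*(-⅛) = -7/2 ≈ -3.5000)
j(C, L) = 2 (j(C, L) = 5 - 3 = 2)
(-23*y)*j(-2, 4/4 + 6/(-4)) = -23*(-7/2)*2 = (161/2)*2 = 161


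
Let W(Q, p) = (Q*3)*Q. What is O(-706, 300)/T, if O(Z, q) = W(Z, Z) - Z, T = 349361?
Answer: 1496014/349361 ≈ 4.2821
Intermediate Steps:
W(Q, p) = 3*Q² (W(Q, p) = (3*Q)*Q = 3*Q²)
O(Z, q) = -Z + 3*Z² (O(Z, q) = 3*Z² - Z = -Z + 3*Z²)
O(-706, 300)/T = -706*(-1 + 3*(-706))/349361 = -706*(-1 - 2118)*(1/349361) = -706*(-2119)*(1/349361) = 1496014*(1/349361) = 1496014/349361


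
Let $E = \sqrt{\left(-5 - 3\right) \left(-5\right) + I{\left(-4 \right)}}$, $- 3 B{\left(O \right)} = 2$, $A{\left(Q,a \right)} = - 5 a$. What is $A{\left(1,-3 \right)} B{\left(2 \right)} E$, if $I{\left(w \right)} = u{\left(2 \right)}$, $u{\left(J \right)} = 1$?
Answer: $- 10 \sqrt{41} \approx -64.031$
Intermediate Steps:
$I{\left(w \right)} = 1$
$B{\left(O \right)} = - \frac{2}{3}$ ($B{\left(O \right)} = \left(- \frac{1}{3}\right) 2 = - \frac{2}{3}$)
$E = \sqrt{41}$ ($E = \sqrt{\left(-5 - 3\right) \left(-5\right) + 1} = \sqrt{\left(-8\right) \left(-5\right) + 1} = \sqrt{40 + 1} = \sqrt{41} \approx 6.4031$)
$A{\left(1,-3 \right)} B{\left(2 \right)} E = \left(-5\right) \left(-3\right) \left(- \frac{2}{3}\right) \sqrt{41} = 15 \left(- \frac{2}{3}\right) \sqrt{41} = - 10 \sqrt{41}$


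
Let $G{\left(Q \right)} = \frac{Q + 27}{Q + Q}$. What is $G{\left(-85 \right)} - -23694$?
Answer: $\frac{2014019}{85} \approx 23694.0$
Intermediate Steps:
$G{\left(Q \right)} = \frac{27 + Q}{2 Q}$
$G{\left(-85 \right)} - -23694 = \frac{27 - 85}{2 \left(-85\right)} - -23694 = \frac{1}{2} \left(- \frac{1}{85}\right) \left(-58\right) + 23694 = \frac{29}{85} + 23694 = \frac{2014019}{85}$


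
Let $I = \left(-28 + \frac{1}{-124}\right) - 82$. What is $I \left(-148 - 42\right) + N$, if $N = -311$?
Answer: $\frac{1276613}{62} \approx 20591.0$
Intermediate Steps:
$I = - \frac{13641}{124}$ ($I = \left(-28 - \frac{1}{124}\right) - 82 = - \frac{3473}{124} - 82 = - \frac{13641}{124} \approx -110.01$)
$I \left(-148 - 42\right) + N = - \frac{13641 \left(-148 - 42\right)}{124} - 311 = \left(- \frac{13641}{124}\right) \left(-190\right) - 311 = \frac{1295895}{62} - 311 = \frac{1276613}{62}$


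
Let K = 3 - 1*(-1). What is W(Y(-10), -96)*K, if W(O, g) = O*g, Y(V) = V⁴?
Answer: -3840000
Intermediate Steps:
K = 4 (K = 3 + 1 = 4)
W(Y(-10), -96)*K = ((-10)⁴*(-96))*4 = (10000*(-96))*4 = -960000*4 = -3840000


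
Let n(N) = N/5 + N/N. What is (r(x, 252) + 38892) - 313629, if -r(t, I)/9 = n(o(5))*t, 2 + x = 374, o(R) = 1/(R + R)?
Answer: -6953799/25 ≈ -2.7815e+5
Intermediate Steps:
o(R) = 1/(2*R)
x = 372 (x = -2 + 374 = 372)
n(N) = 1 + N/5 (n(N) = N*(⅕) + 1 = N/5 + 1 = 1 + N/5)
r(t, I) = -459*t/50 (r(t, I) = -9*(1 + ((½)/5)/5)*t = -9*(1 + ((½)*(⅕))/5)*t = -9*(1 + (⅕)*(⅒))*t = -9*(1 + 1/50)*t = -459*t/50)
(r(x, 252) + 38892) - 313629 = (-459/50*372 + 38892) - 313629 = (-85374/25 + 38892) - 313629 = 886926/25 - 313629 = -6953799/25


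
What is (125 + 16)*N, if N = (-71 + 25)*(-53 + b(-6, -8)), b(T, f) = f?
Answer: 395646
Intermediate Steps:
N = 2806 (N = (-71 + 25)*(-53 - 8) = -46*(-61) = 2806)
(125 + 16)*N = (125 + 16)*2806 = 141*2806 = 395646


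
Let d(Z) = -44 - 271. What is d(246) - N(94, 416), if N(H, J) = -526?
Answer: 211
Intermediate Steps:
d(Z) = -315
d(246) - N(94, 416) = -315 - 1*(-526) = -315 + 526 = 211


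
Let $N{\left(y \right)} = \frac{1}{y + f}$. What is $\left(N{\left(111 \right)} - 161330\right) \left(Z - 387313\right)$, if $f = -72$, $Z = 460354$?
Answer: $- \frac{153188134543}{13} \approx -1.1784 \cdot 10^{10}$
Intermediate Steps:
$N{\left(y \right)} = \frac{1}{-72 + y}$ ($N{\left(y \right)} = \frac{1}{y - 72} = \frac{1}{-72 + y}$)
$\left(N{\left(111 \right)} - 161330\right) \left(Z - 387313\right) = \left(\frac{1}{-72 + 111} - 161330\right) \left(460354 - 387313\right) = \left(\frac{1}{39} - 161330\right) 73041 = \left(- \frac{6291869}{39}\right) 73041 = - \frac{153188134543}{13}$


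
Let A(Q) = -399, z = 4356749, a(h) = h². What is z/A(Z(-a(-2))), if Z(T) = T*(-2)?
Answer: -4356749/399 ≈ -10919.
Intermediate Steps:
Z(T) = -2*T
z/A(Z(-a(-2))) = 4356749/(-399) = 4356749*(-1/399) = -4356749/399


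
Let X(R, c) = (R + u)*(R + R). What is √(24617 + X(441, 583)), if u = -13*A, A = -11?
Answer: √539705 ≈ 734.65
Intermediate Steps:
u = 143 (u = -13*(-11) = 143)
X(R, c) = 2*R*(143 + R) (X(R, c) = (R + 143)*(R + R) = (143 + R)*(2*R) = 2*R*(143 + R))
√(24617 + X(441, 583)) = √(24617 + 2*441*(143 + 441)) = √(24617 + 2*441*584) = √(24617 + 515088) = √539705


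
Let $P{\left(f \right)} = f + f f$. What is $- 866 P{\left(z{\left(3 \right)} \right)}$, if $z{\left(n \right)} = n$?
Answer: $-10392$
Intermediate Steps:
$P{\left(f \right)} = f + f^{2}$
$- 866 P{\left(z{\left(3 \right)} \right)} = - 866 \cdot 3 \left(1 + 3\right) = - 866 \cdot 3 \cdot 4 = \left(-866\right) 12 = -10392$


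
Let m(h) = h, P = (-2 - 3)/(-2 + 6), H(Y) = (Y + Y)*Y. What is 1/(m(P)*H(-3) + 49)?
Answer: 2/53 ≈ 0.037736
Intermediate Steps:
H(Y) = 2*Y² (H(Y) = (2*Y)*Y = 2*Y²)
P = -5/4 ≈ -1.2500
1/(m(P)*H(-3) + 49) = 1/(-5*(-3)²/2 + 49) = 1/(-5*9/2 + 49) = 1/(-5/4*18 + 49) = 1/(-45/2 + 49) = 1/(53/2) = 2/53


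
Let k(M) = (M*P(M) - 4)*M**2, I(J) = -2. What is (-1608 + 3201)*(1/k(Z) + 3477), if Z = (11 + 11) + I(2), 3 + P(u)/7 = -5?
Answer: 2490271904007/449600 ≈ 5.5389e+6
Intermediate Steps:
P(u) = -56 (P(u) = -21 + 7*(-5) = -21 - 35 = -56)
Z = 20 (Z = (11 + 11) - 2 = 22 - 2 = 20)
k(M) = M**2*(-4 - 56*M) (k(M) = (M*(-56) - 4)*M**2 = (-56*M - 4)*M**2 = (-4 - 56*M)*M**2 = M**2*(-4 - 56*M))
(-1608 + 3201)*(1/k(Z) + 3477) = (-1608 + 3201)*(1/(20**2*(-4 - 56*20)) + 3477) = 1593*(1/(400*(-4 - 1120)) + 3477) = 1593*(1/(400*(-1124)) + 3477) = 1593*(1/(-449600) + 3477) = 1593*(-1/449600 + 3477) = 1593*(1563259199/449600) = 2490271904007/449600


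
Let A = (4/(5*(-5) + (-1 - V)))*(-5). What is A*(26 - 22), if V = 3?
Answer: 80/29 ≈ 2.7586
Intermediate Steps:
A = 20/29 (A = (4/(5*(-5) + (-1 - 1*3)))*(-5) = (4/(-25 + (-1 - 3)))*(-5) = (4/(-25 - 4))*(-5) = (4/(-29))*(-5) = -1/29*4*(-5) = -4/29*(-5) = 20/29 ≈ 0.68966)
A*(26 - 22) = 20*(26 - 22)/29 = (20/29)*4 = 80/29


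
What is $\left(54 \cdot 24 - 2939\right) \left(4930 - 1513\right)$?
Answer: $-5614131$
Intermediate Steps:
$\left(54 \cdot 24 - 2939\right) \left(4930 - 1513\right) = \left(1296 - 2939\right) 3417 = \left(-1643\right) 3417 = -5614131$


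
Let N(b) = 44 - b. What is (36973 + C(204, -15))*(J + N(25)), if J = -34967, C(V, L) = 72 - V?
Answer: -1287519268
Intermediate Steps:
(36973 + C(204, -15))*(J + N(25)) = (36973 + (72 - 1*204))*(-34967 + (44 - 1*25)) = (36973 + (72 - 204))*(-34967 + (44 - 25)) = (36973 - 132)*(-34967 + 19) = 36841*(-34948) = -1287519268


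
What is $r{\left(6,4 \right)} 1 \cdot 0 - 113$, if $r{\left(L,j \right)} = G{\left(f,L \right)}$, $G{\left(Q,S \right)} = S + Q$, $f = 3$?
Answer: $-113$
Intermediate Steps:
$G{\left(Q,S \right)} = Q + S$
$r{\left(L,j \right)} = 3 + L$
$r{\left(6,4 \right)} 1 \cdot 0 - 113 = \left(3 + 6\right) 1 \cdot 0 - 113 = 9 \cdot 0 - 113 = 0 - 113 = -113$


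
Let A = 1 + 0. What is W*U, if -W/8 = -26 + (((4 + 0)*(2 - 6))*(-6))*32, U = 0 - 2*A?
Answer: 48736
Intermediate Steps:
A = 1
U = -2 (U = 0 - 2*1 = 0 - 2 = -2)
W = -24368 (W = -8*(-26 + (((4 + 0)*(2 - 6))*(-6))*32) = -8*(-26 + ((4*(-4))*(-6))*32) = -8*(-26 - 16*(-6)*32) = -8*(-26 + 96*32) = -8*(-26 + 3072) = -8*3046 = -24368)
W*U = -24368*(-2) = 48736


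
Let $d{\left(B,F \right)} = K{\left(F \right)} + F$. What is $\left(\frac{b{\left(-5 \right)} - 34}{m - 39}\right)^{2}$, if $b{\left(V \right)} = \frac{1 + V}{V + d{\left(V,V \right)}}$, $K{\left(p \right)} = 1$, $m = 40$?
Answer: $\frac{91204}{81} \approx 1126.0$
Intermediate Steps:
$d{\left(B,F \right)} = 1 + F$
$b{\left(V \right)} = \frac{1 + V}{1 + 2 V}$ ($b{\left(V \right)} = \frac{1 + V}{V + \left(1 + V\right)} = \frac{1 + V}{1 + 2 V}$)
$\left(\frac{b{\left(-5 \right)} - 34}{m - 39}\right)^{2} = \left(\frac{\frac{1 - 5}{1 + 2 \left(-5\right)} - 34}{40 - 39}\right)^{2} = \left(\frac{\frac{1}{1 - 10} \left(-4\right) - 34}{1}\right)^{2} = \left(\left(\frac{1}{-9} \left(-4\right) - 34\right) 1\right)^{2} = \left(\left(\left(- \frac{1}{9}\right) \left(-4\right) - 34\right) 1\right)^{2} = \left(\left(\frac{4}{9} - 34\right) 1\right)^{2} = \left(\left(- \frac{302}{9}\right) 1\right)^{2} = \left(- \frac{302}{9}\right)^{2} = \frac{91204}{81}$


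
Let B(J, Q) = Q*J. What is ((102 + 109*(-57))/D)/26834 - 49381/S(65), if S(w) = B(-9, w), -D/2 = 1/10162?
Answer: 19489334489/15697890 ≈ 1241.5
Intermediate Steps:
D = -1/5081 (D = -2/10162 = -2*1/10162 = -1/5081 ≈ -0.00019681)
B(J, Q) = J*Q
S(w) = -9*w
((102 + 109*(-57))/D)/26834 - 49381/S(65) = ((102 + 109*(-57))/(-1/5081))/26834 - 49381/((-9*65)) = ((102 - 6213)*(-5081))*(1/26834) - 49381/(-585) = -6111*(-5081)*(1/26834) - 49381*(-1/585) = 31049991*(1/26834) + 49381/585 = 31049991/26834 + 49381/585 = 19489334489/15697890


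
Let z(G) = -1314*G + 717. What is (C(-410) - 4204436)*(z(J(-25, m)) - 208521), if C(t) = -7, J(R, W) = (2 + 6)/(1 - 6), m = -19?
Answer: 4324303261044/5 ≈ 8.6486e+11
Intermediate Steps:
J(R, W) = -8/5 (J(R, W) = 8/(-5) = 8*(-⅕) = -8/5)
z(G) = 717 - 1314*G
(C(-410) - 4204436)*(z(J(-25, m)) - 208521) = (-7 - 4204436)*((717 - 1314*(-8/5)) - 208521) = -4204443*((717 + 10512/5) - 208521) = -4204443*(14097/5 - 208521) = -4204443*(-1028508/5) = 4324303261044/5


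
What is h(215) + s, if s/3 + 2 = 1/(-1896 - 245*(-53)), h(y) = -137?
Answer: -1585724/11089 ≈ -143.00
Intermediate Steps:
s = -66531/11089 (s = -6 + 3/(-1896 - 245*(-53)) = -6 + 3/(-1896 + 12985) = -6 + 3/11089 = -66531/11089 ≈ -5.9997)
h(215) + s = -137 - 66531/11089 = -1585724/11089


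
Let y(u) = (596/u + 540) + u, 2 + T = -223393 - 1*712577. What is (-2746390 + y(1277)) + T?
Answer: -4700055369/1277 ≈ -3.6805e+6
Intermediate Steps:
T = -935972 (T = -2 + (-223393 - 1*712577) = -2 + (-223393 - 712577) = -2 - 935970 = -935972)
y(u) = 540 + u + 596/u (y(u) = (540 + 596/u) + u = 540 + u + 596/u)
(-2746390 + y(1277)) + T = (-2746390 + (540 + 1277 + 596/1277)) - 935972 = (-2746390 + 2320905/1277) - 935972 = -3504819125/1277 - 935972 = -4700055369/1277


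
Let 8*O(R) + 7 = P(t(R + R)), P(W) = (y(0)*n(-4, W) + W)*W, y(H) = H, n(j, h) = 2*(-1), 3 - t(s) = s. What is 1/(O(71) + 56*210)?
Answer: 4/56697 ≈ 7.0550e-5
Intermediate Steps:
t(s) = 3 - s
n(j, h) = -2
P(W) = W² (P(W) = (0*(-2) + W)*W = (0 + W)*W = W*W = W²)
O(R) = -7/8 + (3 - 2*R)²/8 (O(R) = -7/8 + (3 - (R + R))²/8 = -7/8 + (3 - 2*R)²/8)
1/(O(71) + 56*210) = 1/((-7/8 + (-3 + 2*71)²/8) + 56*210) = 1/((-7/8 + (-3 + 142)²/8) + 11760) = 1/((-7/8 + (⅛)*139²) + 11760) = 1/((-7/8 + (⅛)*19321) + 11760) = 1/((-7/8 + 19321/8) + 11760) = 1/(9657/4 + 11760) = 1/(56697/4) = 4/56697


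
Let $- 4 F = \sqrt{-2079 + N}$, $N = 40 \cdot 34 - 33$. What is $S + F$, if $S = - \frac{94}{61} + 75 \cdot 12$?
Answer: $\frac{54806}{61} - i \sqrt{47} \approx 898.46 - 6.8557 i$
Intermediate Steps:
$N = 1327$ ($N = 1360 - 33 = 1327$)
$S = \frac{54806}{61}$ ($S = \left(-94\right) \frac{1}{61} + 900 = - \frac{94}{61} + 900 = \frac{54806}{61} \approx 898.46$)
$F = - i \sqrt{47}$ ($F = - \frac{\sqrt{-2079 + 1327}}{4} = - \frac{\sqrt{-752}}{4} = - \frac{4 i \sqrt{47}}{4} = - i \sqrt{47} \approx - 6.8557 i$)
$S + F = \frac{54806}{61} - i \sqrt{47}$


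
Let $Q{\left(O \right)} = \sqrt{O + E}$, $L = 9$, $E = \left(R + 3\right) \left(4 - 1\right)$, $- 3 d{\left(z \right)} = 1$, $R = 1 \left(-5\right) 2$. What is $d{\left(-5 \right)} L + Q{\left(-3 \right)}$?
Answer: $-3 + 2 i \sqrt{6} \approx -3.0 + 4.899 i$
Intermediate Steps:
$R = -10$ ($R = \left(-5\right) 2 = -10$)
$d{\left(z \right)} = - \frac{1}{3}$ ($d{\left(z \right)} = \left(- \frac{1}{3}\right) 1 = - \frac{1}{3}$)
$E = -21$ ($E = \left(-10 + 3\right) \left(4 - 1\right) = \left(-7\right) 3 = -21$)
$Q{\left(O \right)} = \sqrt{-21 + O}$ ($Q{\left(O \right)} = \sqrt{O - 21} = \sqrt{-21 + O}$)
$d{\left(-5 \right)} L + Q{\left(-3 \right)} = \left(- \frac{1}{3}\right) 9 + \sqrt{-21 - 3} = -3 + \sqrt{-24} = -3 + 2 i \sqrt{6}$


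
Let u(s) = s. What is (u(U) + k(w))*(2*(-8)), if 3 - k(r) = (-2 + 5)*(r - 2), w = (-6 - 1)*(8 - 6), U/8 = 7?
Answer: -1712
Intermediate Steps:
U = 56 (U = 8*7 = 56)
w = -14 (w = -7*2 = -14)
k(r) = 9 - 3*r (k(r) = 3 - (-2 + 5)*(r - 2) = 3 - 3*(-2 + r) = 3 - (-6 + 3*r) = 3 + (6 - 3*r) = 9 - 3*r)
(u(U) + k(w))*(2*(-8)) = (56 + (9 - 3*(-14)))*(2*(-8)) = (56 + (9 + 42))*(-16) = (56 + 51)*(-16) = 107*(-16) = -1712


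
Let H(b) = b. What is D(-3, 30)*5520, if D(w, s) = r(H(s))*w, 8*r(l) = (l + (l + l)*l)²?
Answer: -6932223000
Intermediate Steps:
r(l) = (l + 2*l²)²/8 (r(l) = (l + (l + l)*l)²/8 = (l + (2*l)*l)²/8 = (l + 2*l²)²/8)
D(w, s) = w*s²*(1 + 2*s)²/8 (D(w, s) = (s²*(1 + 2*s)²/8)*w = w*s²*(1 + 2*s)²/8)
D(-3, 30)*5520 = ((⅛)*(-3)*30²*(1 + 2*30)²)*5520 = ((⅛)*(-3)*900*(1 + 60)²)*5520 = ((⅛)*(-3)*900*61²)*5520 = ((⅛)*(-3)*900*3721)*5520 = -2511675/2*5520 = -6932223000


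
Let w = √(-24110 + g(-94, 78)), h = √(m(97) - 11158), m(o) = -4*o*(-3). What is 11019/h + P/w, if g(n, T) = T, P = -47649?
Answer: 3*I*(-11033692*√9994 + 79367351*√1502)/30021976 ≈ 197.15*I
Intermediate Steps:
m(o) = 12*o
h = I*√9994 (h = √(12*97 - 11158) = √(1164 - 11158) = √(-9994) = I*√9994 ≈ 99.97*I)
w = 4*I*√1502 (w = √(-24110 + 78) = √(-24032) = 4*I*√1502 ≈ 155.02*I)
11019/h + P/w = 11019/((I*√9994)) - 47649*(-I*√1502/6008) = 11019*(-I*√9994/9994) - (-47649)*I*√1502/6008 = -11019*I*√9994/9994 + 47649*I*√1502/6008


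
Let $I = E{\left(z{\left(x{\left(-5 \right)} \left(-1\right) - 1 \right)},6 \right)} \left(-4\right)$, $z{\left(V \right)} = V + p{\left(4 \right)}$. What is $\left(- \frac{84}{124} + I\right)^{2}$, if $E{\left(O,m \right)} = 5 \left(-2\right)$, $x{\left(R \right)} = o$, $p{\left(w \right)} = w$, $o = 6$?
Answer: $\frac{1485961}{961} \approx 1546.3$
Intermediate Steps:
$x{\left(R \right)} = 6$
$z{\left(V \right)} = 4 + V$ ($z{\left(V \right)} = V + 4 = 4 + V$)
$E{\left(O,m \right)} = -10$
$I = 40$ ($I = \left(-10\right) \left(-4\right) = 40$)
$\left(- \frac{84}{124} + I\right)^{2} = \left(- \frac{84}{124} + 40\right)^{2} = \left(\left(-84\right) \frac{1}{124} + 40\right)^{2} = \left(- \frac{21}{31} + 40\right)^{2} = \left(\frac{1219}{31}\right)^{2} = \frac{1485961}{961}$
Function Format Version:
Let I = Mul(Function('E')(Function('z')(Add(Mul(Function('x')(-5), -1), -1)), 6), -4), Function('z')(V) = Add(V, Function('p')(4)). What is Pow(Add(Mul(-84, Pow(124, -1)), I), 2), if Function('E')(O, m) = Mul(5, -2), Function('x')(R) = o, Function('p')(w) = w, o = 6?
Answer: Rational(1485961, 961) ≈ 1546.3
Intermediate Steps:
Function('x')(R) = 6
Function('z')(V) = Add(4, V) (Function('z')(V) = Add(V, 4) = Add(4, V))
Function('E')(O, m) = -10
I = 40 (I = Mul(-10, -4) = 40)
Pow(Add(Mul(-84, Pow(124, -1)), I), 2) = Pow(Add(Mul(-84, Pow(124, -1)), 40), 2) = Pow(Add(Mul(-84, Rational(1, 124)), 40), 2) = Pow(Add(Rational(-21, 31), 40), 2) = Pow(Rational(1219, 31), 2) = Rational(1485961, 961)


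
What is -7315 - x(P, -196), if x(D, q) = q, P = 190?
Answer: -7119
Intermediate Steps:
-7315 - x(P, -196) = -7315 - 1*(-196) = -7315 + 196 = -7119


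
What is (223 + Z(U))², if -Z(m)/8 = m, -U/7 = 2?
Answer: 112225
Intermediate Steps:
U = -14 (U = -7*2 = -14)
Z(m) = -8*m
(223 + Z(U))² = (223 - 8*(-14))² = (223 + 112)² = 335² = 112225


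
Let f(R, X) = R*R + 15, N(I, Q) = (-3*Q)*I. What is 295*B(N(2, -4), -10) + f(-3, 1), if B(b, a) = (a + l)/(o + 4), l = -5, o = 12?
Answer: -4041/16 ≈ -252.56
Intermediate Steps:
N(I, Q) = -3*I*Q
f(R, X) = 15 + R² (f(R, X) = R² + 15 = 15 + R²)
B(b, a) = -5/16 + a/16 (B(b, a) = (a - 5)/(12 + 4) = (-5 + a)/16 = (-5 + a)*(1/16) = -5/16 + a/16)
295*B(N(2, -4), -10) + f(-3, 1) = 295*(-5/16 + (1/16)*(-10)) + (15 + (-3)²) = 295*(-5/16 - 5/8) + (15 + 9) = 295*(-15/16) + 24 = -4425/16 + 24 = -4041/16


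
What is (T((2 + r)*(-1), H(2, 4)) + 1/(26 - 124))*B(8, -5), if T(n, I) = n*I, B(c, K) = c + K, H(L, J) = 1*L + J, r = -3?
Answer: 1761/98 ≈ 17.969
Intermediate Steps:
H(L, J) = J + L (H(L, J) = L + J = J + L)
B(c, K) = K + c
T(n, I) = I*n
(T((2 + r)*(-1), H(2, 4)) + 1/(26 - 124))*B(8, -5) = ((4 + 2)*((2 - 3)*(-1)) + 1/(26 - 124))*(-5 + 8) = (6*(-1*(-1)) + 1/(-98))*3 = (6*1 - 1/98)*3 = (6 - 1/98)*3 = (587/98)*3 = 1761/98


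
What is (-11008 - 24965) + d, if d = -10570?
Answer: -46543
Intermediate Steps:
(-11008 - 24965) + d = (-11008 - 24965) - 10570 = -35973 - 10570 = -46543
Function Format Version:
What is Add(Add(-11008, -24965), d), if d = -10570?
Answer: -46543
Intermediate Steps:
Add(Add(-11008, -24965), d) = Add(Add(-11008, -24965), -10570) = Add(-35973, -10570) = -46543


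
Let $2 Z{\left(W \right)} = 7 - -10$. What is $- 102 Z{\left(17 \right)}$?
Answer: $-867$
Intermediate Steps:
$Z{\left(W \right)} = \frac{17}{2}$ ($Z{\left(W \right)} = \frac{7 - -10}{2} = \frac{7 + 10}{2} = \frac{1}{2} \cdot 17 = \frac{17}{2}$)
$- 102 Z{\left(17 \right)} = \left(-102\right) \frac{17}{2} = -867$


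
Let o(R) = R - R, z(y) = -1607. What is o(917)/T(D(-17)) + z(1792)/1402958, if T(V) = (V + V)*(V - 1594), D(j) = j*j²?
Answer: -1607/1402958 ≈ -0.0011454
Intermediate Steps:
D(j) = j³
T(V) = 2*V*(-1594 + V) (T(V) = (2*V)*(-1594 + V) = 2*V*(-1594 + V))
o(R) = 0
o(917)/T(D(-17)) + z(1792)/1402958 = 0/((2*(-17)³*(-1594 + (-17)³))) - 1607/1402958 = 0/((2*(-4913)*(-1594 - 4913))) - 1607*1/1402958 = 0/((2*(-4913)*(-6507))) - 1607/1402958 = 0/63937782 - 1607/1402958 = 0*(1/63937782) - 1607/1402958 = 0 - 1607/1402958 = -1607/1402958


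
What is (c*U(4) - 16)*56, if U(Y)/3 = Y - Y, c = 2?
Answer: -896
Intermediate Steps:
U(Y) = 0 (U(Y) = 3*(Y - Y) = 3*0 = 0)
(c*U(4) - 16)*56 = (2*0 - 16)*56 = (0 - 16)*56 = -16*56 = -896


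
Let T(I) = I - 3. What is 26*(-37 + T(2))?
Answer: -988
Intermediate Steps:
T(I) = -3 + I
26*(-37 + T(2)) = 26*(-37 + (-3 + 2)) = 26*(-37 - 1) = 26*(-38) = -988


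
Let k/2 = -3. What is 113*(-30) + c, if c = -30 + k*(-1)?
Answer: -3414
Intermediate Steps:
k = -6 (k = 2*(-3) = -6)
c = -24 (c = -30 - 6*(-1) = -30 + 6 = -24)
113*(-30) + c = 113*(-30) - 24 = -3390 - 24 = -3414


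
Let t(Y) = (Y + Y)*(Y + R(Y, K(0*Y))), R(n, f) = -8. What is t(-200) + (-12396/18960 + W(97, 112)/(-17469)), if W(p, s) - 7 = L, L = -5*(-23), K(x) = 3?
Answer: 2296386625763/27601020 ≈ 83199.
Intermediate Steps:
L = 115
W(p, s) = 122 (W(p, s) = 7 + 115 = 122)
t(Y) = 2*Y*(-8 + Y) (t(Y) = (Y + Y)*(Y - 8) = (2*Y)*(-8 + Y) = 2*Y*(-8 + Y))
t(-200) + (-12396/18960 + W(97, 112)/(-17469)) = 2*(-200)*(-8 - 200) + (-12396/18960 + 122/(-17469)) = 2*(-200)*(-208) + (-12396*1/18960 + 122*(-1/17469)) = 83200 + (-1033/1580 - 122/17469) = 83200 - 18238237/27601020 = 2296386625763/27601020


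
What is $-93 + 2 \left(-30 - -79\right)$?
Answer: $5$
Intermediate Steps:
$-93 + 2 \left(-30 - -79\right) = -93 + 2 \left(-30 + 79\right) = -93 + 2 \cdot 49 = -93 + 98 = 5$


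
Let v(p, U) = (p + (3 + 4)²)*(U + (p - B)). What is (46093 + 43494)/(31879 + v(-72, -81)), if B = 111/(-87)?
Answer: 2598023/1025691 ≈ 2.5329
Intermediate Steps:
B = -37/29 (B = 111*(-1/87) = -37/29 ≈ -1.2759)
v(p, U) = (49 + p)*(37/29 + U + p) (v(p, U) = (p + (3 + 4)²)*(U + (p - 1*(-37/29))) = (p + 7²)*(U + (p + 37/29)) = (p + 49)*(U + (37/29 + p)) = (49 + p)*(37/29 + U + p))
(46093 + 43494)/(31879 + v(-72, -81)) = (46093 + 43494)/(31879 + (1813/29 + (-72)² + 49*(-81) + (1458/29)*(-72) - 81*(-72))) = 89587/(31879 + (1813/29 + 5184 - 3969 - 104976/29 + 5832)) = 89587/(31879 + 101200/29) = 89587/(1025691/29) = 89587*(29/1025691) = 2598023/1025691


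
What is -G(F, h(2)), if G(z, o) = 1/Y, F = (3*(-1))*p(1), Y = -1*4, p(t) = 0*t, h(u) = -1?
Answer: ¼ ≈ 0.25000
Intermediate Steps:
p(t) = 0
Y = -4
F = 0 (F = (3*(-1))*0 = -3*0 = 0)
G(z, o) = -¼ (G(z, o) = 1/(-4) = -¼)
-G(F, h(2)) = -1*(-¼) = ¼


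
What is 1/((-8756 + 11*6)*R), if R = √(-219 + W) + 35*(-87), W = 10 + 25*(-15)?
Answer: 609/16115794442 + I*√146/40289486105 ≈ 3.7789e-8 + 2.9991e-10*I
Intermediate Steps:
W = -365 (W = 10 - 375 = -365)
R = -3045 + 2*I*√146 (R = √(-219 - 365) + 35*(-87) = √(-584) - 3045 = 2*I*√146 - 3045 = -3045 + 2*I*√146 ≈ -3045.0 + 24.166*I)
1/((-8756 + 11*6)*R) = 1/((-8756 + 11*6)*(-3045 + 2*I*√146)) = 1/((-8756 + 66)*(-3045 + 2*I*√146)) = 1/((-8690)*(-3045 + 2*I*√146)) = -1/(8690*(-3045 + 2*I*√146))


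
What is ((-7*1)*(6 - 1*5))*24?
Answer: -168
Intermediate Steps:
((-7*1)*(6 - 1*5))*24 = -7*(6 - 5)*24 = -7*1*24 = -7*24 = -168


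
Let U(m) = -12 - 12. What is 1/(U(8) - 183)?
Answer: -1/207 ≈ -0.0048309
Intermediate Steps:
U(m) = -24
1/(U(8) - 183) = 1/(-24 - 183) = 1/(-207) = -1/207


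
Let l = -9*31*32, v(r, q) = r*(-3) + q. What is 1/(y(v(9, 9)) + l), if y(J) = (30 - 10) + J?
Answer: -1/8926 ≈ -0.00011203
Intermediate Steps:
v(r, q) = q - 3*r (v(r, q) = -3*r + q = q - 3*r)
y(J) = 20 + J
l = -8928 (l = -279*32 = -8928)
1/(y(v(9, 9)) + l) = 1/((20 + (9 - 3*9)) - 8928) = 1/((20 + (9 - 27)) - 8928) = 1/((20 - 18) - 8928) = 1/(2 - 8928) = 1/(-8926) = -1/8926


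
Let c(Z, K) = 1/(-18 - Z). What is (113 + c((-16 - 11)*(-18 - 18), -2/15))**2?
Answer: 12514673161/980100 ≈ 12769.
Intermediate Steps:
(113 + c((-16 - 11)*(-18 - 18), -2/15))**2 = (113 - 1/(18 + (-16 - 11)*(-18 - 18)))**2 = (113 - 1/(18 - 27*(-36)))**2 = (113 - 1/(18 + 972))**2 = (113 - 1/990)**2 = (111869/990)**2 = 12514673161/980100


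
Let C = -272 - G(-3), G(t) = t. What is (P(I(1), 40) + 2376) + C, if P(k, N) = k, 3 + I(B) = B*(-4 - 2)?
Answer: 2098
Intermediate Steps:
I(B) = -3 - 6*B (I(B) = -3 + B*(-4 - 2) = -3 + B*(-6) = -3 - 6*B)
C = -269 (C = -272 - 1*(-3) = -272 + 3 = -269)
(P(I(1), 40) + 2376) + C = ((-3 - 6*1) + 2376) - 269 = ((-3 - 6) + 2376) - 269 = (-9 + 2376) - 269 = 2367 - 269 = 2098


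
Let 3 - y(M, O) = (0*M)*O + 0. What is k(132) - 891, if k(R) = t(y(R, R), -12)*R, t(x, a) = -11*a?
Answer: 16533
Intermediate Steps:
y(M, O) = 3 (y(M, O) = 3 - ((0*M)*O + 0) = 3 - (0*O + 0) = 3 - (0 + 0) = 3 - 1*0 = 3 + 0 = 3)
k(R) = 132*R (k(R) = (-11*(-12))*R = 132*R)
k(132) - 891 = 132*132 - 891 = 17424 - 891 = 16533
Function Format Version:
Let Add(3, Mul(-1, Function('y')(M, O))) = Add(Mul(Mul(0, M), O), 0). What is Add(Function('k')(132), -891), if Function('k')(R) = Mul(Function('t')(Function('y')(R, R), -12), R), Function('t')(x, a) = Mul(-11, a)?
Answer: 16533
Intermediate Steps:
Function('y')(M, O) = 3 (Function('y')(M, O) = Add(3, Mul(-1, Add(Mul(Mul(0, M), O), 0))) = Add(3, Mul(-1, Add(Mul(0, O), 0))) = Add(3, Mul(-1, Add(0, 0))) = Add(3, Mul(-1, 0)) = Add(3, 0) = 3)
Function('k')(R) = Mul(132, R) (Function('k')(R) = Mul(Mul(-11, -12), R) = Mul(132, R))
Add(Function('k')(132), -891) = Add(Mul(132, 132), -891) = Add(17424, -891) = 16533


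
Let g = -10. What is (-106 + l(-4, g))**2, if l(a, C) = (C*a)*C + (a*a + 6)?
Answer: 234256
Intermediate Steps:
l(a, C) = 6 + a**2 + a*C**2 (l(a, C) = a*C**2 + (a**2 + 6) = a*C**2 + (6 + a**2) = 6 + a**2 + a*C**2)
(-106 + l(-4, g))**2 = (-106 + (6 + (-4)**2 - 4*(-10)**2))**2 = (-106 + (6 + 16 - 4*100))**2 = (-106 + (6 + 16 - 400))**2 = (-106 - 378)**2 = (-484)**2 = 234256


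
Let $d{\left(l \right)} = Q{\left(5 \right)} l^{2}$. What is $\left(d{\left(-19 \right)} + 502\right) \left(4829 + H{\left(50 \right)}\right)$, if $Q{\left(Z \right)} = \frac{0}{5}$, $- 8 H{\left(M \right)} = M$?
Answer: $\frac{4842041}{2} \approx 2.421 \cdot 10^{6}$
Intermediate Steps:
$H{\left(M \right)} = - \frac{M}{8}$
$Q{\left(Z \right)} = 0$ ($Q{\left(Z \right)} = 0 \cdot \frac{1}{5} = 0$)
$d{\left(l \right)} = 0$ ($d{\left(l \right)} = 0 l^{2} = 0$)
$\left(d{\left(-19 \right)} + 502\right) \left(4829 + H{\left(50 \right)}\right) = \left(0 + 502\right) \left(4829 - \frac{25}{4}\right) = 502 \left(4829 - \frac{25}{4}\right) = 502 \cdot \frac{19291}{4} = \frac{4842041}{2}$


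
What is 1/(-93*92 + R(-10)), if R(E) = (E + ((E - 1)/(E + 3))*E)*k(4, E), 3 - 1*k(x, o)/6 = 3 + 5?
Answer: -7/54492 ≈ -0.00012846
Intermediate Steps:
k(x, o) = -30 (k(x, o) = 18 - 6*(3 + 5) = 18 - 6*8 = 18 - 48 = -30)
R(E) = -30*E - 30*E*(-1 + E)/(3 + E) (R(E) = (E + ((E - 1)/(E + 3))*E)*(-30) = (E + ((-1 + E)/(3 + E))*E)*(-30) = (E + E*(-1 + E)/(3 + E))*(-30) = -30*E - 30*E*(-1 + E)/(3 + E))
1/(-93*92 + R(-10)) = 1/(-93*92 - 60*(-10)*(1 - 10)/(3 - 10)) = 1/(-8556 - 60*(-10)*(-9)/(-7)) = 1/(-8556 - 60*(-10)*(-⅐)*(-9)) = 1/(-8556 + 5400/7) = 1/(-54492/7) = -7/54492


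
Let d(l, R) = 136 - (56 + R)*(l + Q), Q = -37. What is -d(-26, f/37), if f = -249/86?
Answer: -11643161/3182 ≈ -3659.1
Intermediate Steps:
f = -249/86 (f = -249*1/86 = -249/86 ≈ -2.8953)
d(l, R) = 136 - (-37 + l)*(56 + R) (d(l, R) = 136 - (56 + R)*(l - 37) = 136 - (56 + R)*(-37 + l) = 136 - (-37 + l)*(56 + R))
-d(-26, f/37) = -(2208 - 56*(-26) + 37*(-249/86/37) - 1*(-249/86/37)*(-26)) = -(2208 + 1456 + 37*(-249/86*1/37) - 1*(-249/86*1/37)*(-26)) = -(2208 + 1456 + 37*(-249/3182) - 1*(-249/3182)*(-26)) = -(2208 + 1456 - 249/86 - 3237/1591) = -1*11643161/3182 = -11643161/3182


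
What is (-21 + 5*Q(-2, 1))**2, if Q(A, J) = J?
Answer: 256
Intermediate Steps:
(-21 + 5*Q(-2, 1))**2 = (-21 + 5*1)**2 = (-21 + 5)**2 = (-16)**2 = 256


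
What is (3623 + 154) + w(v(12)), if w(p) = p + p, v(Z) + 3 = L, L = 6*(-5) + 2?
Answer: 3715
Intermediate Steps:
L = -28 (L = -30 + 2 = -28)
v(Z) = -31 (v(Z) = -3 - 28 = -31)
w(p) = 2*p
(3623 + 154) + w(v(12)) = (3623 + 154) + 2*(-31) = 3777 - 62 = 3715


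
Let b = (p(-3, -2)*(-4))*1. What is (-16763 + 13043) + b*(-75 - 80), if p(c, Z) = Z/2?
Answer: -4340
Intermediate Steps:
p(c, Z) = Z/2 (p(c, Z) = Z*(½) = Z/2)
b = 4 (b = (((½)*(-2))*(-4))*1 = -1*(-4)*1 = 4*1 = 4)
(-16763 + 13043) + b*(-75 - 80) = (-16763 + 13043) + 4*(-75 - 80) = -3720 + 4*(-155) = -3720 - 620 = -4340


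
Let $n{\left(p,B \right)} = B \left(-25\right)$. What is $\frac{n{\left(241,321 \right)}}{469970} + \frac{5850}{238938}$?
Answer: $\frac{27728235}{3743123062} \approx 0.0074078$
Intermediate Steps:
$n{\left(p,B \right)} = - 25 B$
$\frac{n{\left(241,321 \right)}}{469970} + \frac{5850}{238938} = \frac{\left(-25\right) 321}{469970} + \frac{5850}{238938} = \left(-8025\right) \frac{1}{469970} + 5850 \cdot \frac{1}{238938} = - \frac{1605}{93994} + \frac{975}{39823} = \frac{27728235}{3743123062}$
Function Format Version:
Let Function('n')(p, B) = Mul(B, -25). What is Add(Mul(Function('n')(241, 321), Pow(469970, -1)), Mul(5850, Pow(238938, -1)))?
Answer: Rational(27728235, 3743123062) ≈ 0.0074078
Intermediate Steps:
Function('n')(p, B) = Mul(-25, B)
Add(Mul(Function('n')(241, 321), Pow(469970, -1)), Mul(5850, Pow(238938, -1))) = Add(Mul(Mul(-25, 321), Pow(469970, -1)), Mul(5850, Pow(238938, -1))) = Add(Mul(-8025, Rational(1, 469970)), Mul(5850, Rational(1, 238938))) = Add(Rational(-1605, 93994), Rational(975, 39823)) = Rational(27728235, 3743123062)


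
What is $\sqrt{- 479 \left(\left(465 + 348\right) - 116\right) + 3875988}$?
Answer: $5 \sqrt{141685} \approx 1882.1$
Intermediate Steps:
$\sqrt{- 479 \left(\left(465 + 348\right) - 116\right) + 3875988} = \sqrt{- 479 \left(813 - 116\right) + 3875988} = \sqrt{\left(-479\right) 697 + 3875988} = \sqrt{-333863 + 3875988} = \sqrt{3542125} = 5 \sqrt{141685}$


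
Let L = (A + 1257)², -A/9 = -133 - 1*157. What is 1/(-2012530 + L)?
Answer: 1/12941159 ≈ 7.7273e-8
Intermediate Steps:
A = 2610 (A = -9*(-133 - 1*157) = -9*(-133 - 157) = -9*(-290) = 2610)
L = 14953689 (L = (2610 + 1257)² = 3867² = 14953689)
1/(-2012530 + L) = 1/(-2012530 + 14953689) = 1/12941159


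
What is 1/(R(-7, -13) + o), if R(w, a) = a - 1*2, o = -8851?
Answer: -1/8866 ≈ -0.00011279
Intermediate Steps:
R(w, a) = -2 + a (R(w, a) = a - 2 = -2 + a)
1/(R(-7, -13) + o) = 1/((-2 - 13) - 8851) = 1/(-15 - 8851) = 1/(-8866) = -1/8866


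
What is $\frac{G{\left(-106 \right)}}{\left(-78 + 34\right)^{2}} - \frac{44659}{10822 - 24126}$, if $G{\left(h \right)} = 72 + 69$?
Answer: $\frac{11041961}{3219568} \approx 3.4296$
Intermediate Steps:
$G{\left(h \right)} = 141$
$\frac{G{\left(-106 \right)}}{\left(-78 + 34\right)^{2}} - \frac{44659}{10822 - 24126} = \frac{141}{\left(-78 + 34\right)^{2}} - \frac{44659}{10822 - 24126} = \frac{141}{\left(-44\right)^{2}} - \frac{44659}{10822 - 24126} = \frac{141}{1936} - \frac{44659}{-13304} = 141 \cdot \frac{1}{1936} - - \frac{44659}{13304} = \frac{141}{1936} + \frac{44659}{13304} = \frac{11041961}{3219568}$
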